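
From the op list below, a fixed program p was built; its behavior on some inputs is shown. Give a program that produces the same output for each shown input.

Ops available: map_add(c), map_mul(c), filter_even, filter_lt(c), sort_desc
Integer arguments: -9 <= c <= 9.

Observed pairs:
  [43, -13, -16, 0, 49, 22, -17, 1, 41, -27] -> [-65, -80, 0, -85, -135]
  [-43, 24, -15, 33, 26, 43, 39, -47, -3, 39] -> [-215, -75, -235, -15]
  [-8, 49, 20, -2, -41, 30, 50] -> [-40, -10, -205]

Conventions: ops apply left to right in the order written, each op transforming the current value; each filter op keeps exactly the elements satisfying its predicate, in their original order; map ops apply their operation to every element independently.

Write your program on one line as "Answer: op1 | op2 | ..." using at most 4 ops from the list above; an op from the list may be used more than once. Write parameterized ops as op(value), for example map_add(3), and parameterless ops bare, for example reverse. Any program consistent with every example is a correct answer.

filter_lt(3) | map_mul(-5) | map_mul(-1) | filter_lt(2)

Check, running the answer program on each example:
  [43, -13, -16, 0, 49, 22, -17, 1, 41, -27] -> [-13, -16, 0, -17, 1, -27] -> [65, 80, 0, 85, -5, 135] -> [-65, -80, 0, -85, 5, -135] -> [-65, -80, 0, -85, -135]
  [-43, 24, -15, 33, 26, 43, 39, -47, -3, 39] -> [-43, -15, -47, -3] -> [215, 75, 235, 15] -> [-215, -75, -235, -15] -> [-215, -75, -235, -15]
  [-8, 49, 20, -2, -41, 30, 50] -> [-8, -2, -41] -> [40, 10, 205] -> [-40, -10, -205] -> [-40, -10, -205]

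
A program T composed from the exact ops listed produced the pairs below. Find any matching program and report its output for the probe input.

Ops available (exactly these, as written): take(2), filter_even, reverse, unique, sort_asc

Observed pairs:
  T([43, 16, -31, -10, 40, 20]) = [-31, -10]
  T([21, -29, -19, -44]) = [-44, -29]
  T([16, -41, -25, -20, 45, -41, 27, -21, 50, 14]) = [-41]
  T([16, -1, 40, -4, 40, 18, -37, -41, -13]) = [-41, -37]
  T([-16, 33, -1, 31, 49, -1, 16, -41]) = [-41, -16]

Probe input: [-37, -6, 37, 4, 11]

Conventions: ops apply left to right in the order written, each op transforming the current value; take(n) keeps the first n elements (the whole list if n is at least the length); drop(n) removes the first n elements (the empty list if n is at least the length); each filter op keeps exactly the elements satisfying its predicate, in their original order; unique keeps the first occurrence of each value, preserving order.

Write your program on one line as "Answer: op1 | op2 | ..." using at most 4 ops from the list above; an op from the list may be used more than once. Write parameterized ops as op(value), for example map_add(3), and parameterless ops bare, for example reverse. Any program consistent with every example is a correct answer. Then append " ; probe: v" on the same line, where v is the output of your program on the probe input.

sort_asc | take(2) | unique ; probe: [-37, -6]

Check, running the answer program on each example:
  [43, 16, -31, -10, 40, 20] -> [-31, -10, 16, 20, 40, 43] -> [-31, -10] -> [-31, -10]
  [21, -29, -19, -44] -> [-44, -29, -19, 21] -> [-44, -29] -> [-44, -29]
  [16, -41, -25, -20, 45, -41, 27, -21, 50, 14] -> [-41, -41, -25, -21, -20, 14, 16, 27, 45, 50] -> [-41, -41] -> [-41]
  [16, -1, 40, -4, 40, 18, -37, -41, -13] -> [-41, -37, -13, -4, -1, 16, 18, 40, 40] -> [-41, -37] -> [-41, -37]
  [-16, 33, -1, 31, 49, -1, 16, -41] -> [-41, -16, -1, -1, 16, 31, 33, 49] -> [-41, -16] -> [-41, -16]
  probe: [-37, -6, 37, 4, 11] -> [-37, -6, 4, 11, 37] -> [-37, -6] -> [-37, -6]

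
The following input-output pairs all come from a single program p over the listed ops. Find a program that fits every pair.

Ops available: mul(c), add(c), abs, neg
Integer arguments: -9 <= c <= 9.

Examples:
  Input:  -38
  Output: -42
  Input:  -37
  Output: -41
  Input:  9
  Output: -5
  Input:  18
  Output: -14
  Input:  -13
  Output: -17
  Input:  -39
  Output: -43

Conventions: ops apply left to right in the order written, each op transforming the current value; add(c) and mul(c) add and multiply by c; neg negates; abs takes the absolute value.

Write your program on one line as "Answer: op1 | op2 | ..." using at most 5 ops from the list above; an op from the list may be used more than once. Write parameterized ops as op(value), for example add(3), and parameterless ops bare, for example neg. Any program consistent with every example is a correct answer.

add(-4) | neg | abs | neg

Check, running the answer program on each example:
  -38 -> -42 -> 42 -> 42 -> -42
  -37 -> -41 -> 41 -> 41 -> -41
  9 -> 5 -> -5 -> 5 -> -5
  18 -> 14 -> -14 -> 14 -> -14
  -13 -> -17 -> 17 -> 17 -> -17
  -39 -> -43 -> 43 -> 43 -> -43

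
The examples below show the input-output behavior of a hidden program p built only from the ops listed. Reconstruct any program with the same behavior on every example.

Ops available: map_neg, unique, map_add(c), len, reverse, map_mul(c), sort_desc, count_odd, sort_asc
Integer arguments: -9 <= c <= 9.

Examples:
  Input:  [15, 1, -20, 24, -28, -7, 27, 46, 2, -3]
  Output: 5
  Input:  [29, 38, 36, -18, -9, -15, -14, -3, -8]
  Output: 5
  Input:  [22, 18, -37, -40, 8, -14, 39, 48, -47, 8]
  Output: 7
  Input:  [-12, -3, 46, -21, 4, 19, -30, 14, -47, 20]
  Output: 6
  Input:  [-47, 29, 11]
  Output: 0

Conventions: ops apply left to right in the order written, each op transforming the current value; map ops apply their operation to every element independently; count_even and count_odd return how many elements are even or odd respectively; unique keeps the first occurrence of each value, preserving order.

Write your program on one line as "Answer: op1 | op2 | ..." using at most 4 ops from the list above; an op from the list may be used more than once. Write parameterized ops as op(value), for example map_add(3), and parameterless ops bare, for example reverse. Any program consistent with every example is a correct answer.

map_add(3) | sort_asc | map_add(8) | count_odd

Check, running the answer program on each example:
  [15, 1, -20, 24, -28, -7, 27, 46, 2, -3] -> [18, 4, -17, 27, -25, -4, 30, 49, 5, 0] -> [-25, -17, -4, 0, 4, 5, 18, 27, 30, 49] -> [-17, -9, 4, 8, 12, 13, 26, 35, 38, 57] -> 5
  [29, 38, 36, -18, -9, -15, -14, -3, -8] -> [32, 41, 39, -15, -6, -12, -11, 0, -5] -> [-15, -12, -11, -6, -5, 0, 32, 39, 41] -> [-7, -4, -3, 2, 3, 8, 40, 47, 49] -> 5
  [22, 18, -37, -40, 8, -14, 39, 48, -47, 8] -> [25, 21, -34, -37, 11, -11, 42, 51, -44, 11] -> [-44, -37, -34, -11, 11, 11, 21, 25, 42, 51] -> [-36, -29, -26, -3, 19, 19, 29, 33, 50, 59] -> 7
  [-12, -3, 46, -21, 4, 19, -30, 14, -47, 20] -> [-9, 0, 49, -18, 7, 22, -27, 17, -44, 23] -> [-44, -27, -18, -9, 0, 7, 17, 22, 23, 49] -> [-36, -19, -10, -1, 8, 15, 25, 30, 31, 57] -> 6
  [-47, 29, 11] -> [-44, 32, 14] -> [-44, 14, 32] -> [-36, 22, 40] -> 0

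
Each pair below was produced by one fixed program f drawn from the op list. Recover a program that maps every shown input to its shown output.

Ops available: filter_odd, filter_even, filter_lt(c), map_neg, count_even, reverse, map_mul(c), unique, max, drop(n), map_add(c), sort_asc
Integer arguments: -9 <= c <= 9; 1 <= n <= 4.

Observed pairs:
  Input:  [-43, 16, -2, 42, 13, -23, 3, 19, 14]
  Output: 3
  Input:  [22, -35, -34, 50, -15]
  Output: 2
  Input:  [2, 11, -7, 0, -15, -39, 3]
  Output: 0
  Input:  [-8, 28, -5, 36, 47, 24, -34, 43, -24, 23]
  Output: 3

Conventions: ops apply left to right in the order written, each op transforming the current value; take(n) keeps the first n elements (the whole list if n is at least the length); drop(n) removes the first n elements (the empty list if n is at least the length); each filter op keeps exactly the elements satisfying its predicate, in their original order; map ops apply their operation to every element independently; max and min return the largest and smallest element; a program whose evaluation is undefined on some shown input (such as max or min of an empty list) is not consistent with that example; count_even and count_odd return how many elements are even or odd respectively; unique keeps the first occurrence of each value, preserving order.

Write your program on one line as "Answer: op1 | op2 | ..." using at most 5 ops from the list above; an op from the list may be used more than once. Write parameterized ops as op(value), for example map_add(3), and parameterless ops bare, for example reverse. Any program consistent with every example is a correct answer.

map_neg | filter_lt(2) | map_add(-2) | filter_lt(-6) | count_even

Check, running the answer program on each example:
  [-43, 16, -2, 42, 13, -23, 3, 19, 14] -> [43, -16, 2, -42, -13, 23, -3, -19, -14] -> [-16, -42, -13, -3, -19, -14] -> [-18, -44, -15, -5, -21, -16] -> [-18, -44, -15, -21, -16] -> 3
  [22, -35, -34, 50, -15] -> [-22, 35, 34, -50, 15] -> [-22, -50] -> [-24, -52] -> [-24, -52] -> 2
  [2, 11, -7, 0, -15, -39, 3] -> [-2, -11, 7, 0, 15, 39, -3] -> [-2, -11, 0, -3] -> [-4, -13, -2, -5] -> [-13] -> 0
  [-8, 28, -5, 36, 47, 24, -34, 43, -24, 23] -> [8, -28, 5, -36, -47, -24, 34, -43, 24, -23] -> [-28, -36, -47, -24, -43, -23] -> [-30, -38, -49, -26, -45, -25] -> [-30, -38, -49, -26, -45, -25] -> 3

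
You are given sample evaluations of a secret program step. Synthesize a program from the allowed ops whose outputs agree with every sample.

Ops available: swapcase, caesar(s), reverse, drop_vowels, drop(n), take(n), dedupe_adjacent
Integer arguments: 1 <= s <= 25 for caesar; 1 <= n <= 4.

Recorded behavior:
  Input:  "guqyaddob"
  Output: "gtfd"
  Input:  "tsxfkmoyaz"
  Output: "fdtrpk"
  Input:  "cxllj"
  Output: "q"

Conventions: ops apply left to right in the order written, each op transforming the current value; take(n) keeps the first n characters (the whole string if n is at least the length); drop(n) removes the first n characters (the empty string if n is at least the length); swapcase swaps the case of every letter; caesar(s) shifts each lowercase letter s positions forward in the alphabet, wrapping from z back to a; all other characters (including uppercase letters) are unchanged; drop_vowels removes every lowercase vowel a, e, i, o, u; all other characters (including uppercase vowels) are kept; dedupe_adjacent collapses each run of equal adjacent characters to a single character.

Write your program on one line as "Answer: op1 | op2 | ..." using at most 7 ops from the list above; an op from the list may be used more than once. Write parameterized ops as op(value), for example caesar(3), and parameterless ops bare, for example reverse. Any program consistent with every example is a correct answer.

caesar(17) | drop(3) | dedupe_adjacent | caesar(14) | reverse | drop_vowels

Check, running the answer program on each example:
  "guqyaddob" -> "xlhpruufs" -> "pruufs" -> "prufs" -> "dfitg" -> "gtifd" -> "gtfd"
  "tsxfkmoyaz" -> "kjowbdfprq" -> "wbdfprq" -> "wbdfprq" -> "kprtdfe" -> "efdtrpk" -> "fdtrpk"
  "cxllj" -> "tocca" -> "ca" -> "ca" -> "qo" -> "oq" -> "q"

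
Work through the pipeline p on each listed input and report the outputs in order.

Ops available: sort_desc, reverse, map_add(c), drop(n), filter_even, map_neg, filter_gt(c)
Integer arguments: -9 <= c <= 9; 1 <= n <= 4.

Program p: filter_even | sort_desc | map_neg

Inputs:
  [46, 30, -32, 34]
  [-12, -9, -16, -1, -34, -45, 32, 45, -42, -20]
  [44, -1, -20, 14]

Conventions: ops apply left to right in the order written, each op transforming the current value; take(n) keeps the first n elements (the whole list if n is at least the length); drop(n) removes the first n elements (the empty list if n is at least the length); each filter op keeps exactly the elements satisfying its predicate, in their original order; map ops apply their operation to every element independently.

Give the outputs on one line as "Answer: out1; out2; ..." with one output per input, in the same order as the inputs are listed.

[-46, -34, -30, 32]; [-32, 12, 16, 20, 34, 42]; [-44, -14, 20]

Execution, op by op:
  [46, 30, -32, 34] -> [46, 30, -32, 34] -> [46, 34, 30, -32] -> [-46, -34, -30, 32]
  [-12, -9, -16, -1, -34, -45, 32, 45, -42, -20] -> [-12, -16, -34, 32, -42, -20] -> [32, -12, -16, -20, -34, -42] -> [-32, 12, 16, 20, 34, 42]
  [44, -1, -20, 14] -> [44, -20, 14] -> [44, 14, -20] -> [-44, -14, 20]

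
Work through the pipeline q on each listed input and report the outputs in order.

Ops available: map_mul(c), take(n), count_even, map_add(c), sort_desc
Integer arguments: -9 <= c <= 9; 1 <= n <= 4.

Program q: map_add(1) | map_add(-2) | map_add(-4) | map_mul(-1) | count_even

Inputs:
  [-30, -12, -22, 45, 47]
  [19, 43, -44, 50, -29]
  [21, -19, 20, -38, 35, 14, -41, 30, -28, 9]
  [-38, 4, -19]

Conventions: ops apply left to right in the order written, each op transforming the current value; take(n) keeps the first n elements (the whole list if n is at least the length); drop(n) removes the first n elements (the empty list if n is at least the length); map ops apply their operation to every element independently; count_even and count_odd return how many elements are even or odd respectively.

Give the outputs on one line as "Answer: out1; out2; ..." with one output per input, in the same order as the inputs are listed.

Execution, op by op:
  [-30, -12, -22, 45, 47] -> [-29, -11, -21, 46, 48] -> [-31, -13, -23, 44, 46] -> [-35, -17, -27, 40, 42] -> [35, 17, 27, -40, -42] -> 2
  [19, 43, -44, 50, -29] -> [20, 44, -43, 51, -28] -> [18, 42, -45, 49, -30] -> [14, 38, -49, 45, -34] -> [-14, -38, 49, -45, 34] -> 3
  [21, -19, 20, -38, 35, 14, -41, 30, -28, 9] -> [22, -18, 21, -37, 36, 15, -40, 31, -27, 10] -> [20, -20, 19, -39, 34, 13, -42, 29, -29, 8] -> [16, -24, 15, -43, 30, 9, -46, 25, -33, 4] -> [-16, 24, -15, 43, -30, -9, 46, -25, 33, -4] -> 5
  [-38, 4, -19] -> [-37, 5, -18] -> [-39, 3, -20] -> [-43, -1, -24] -> [43, 1, 24] -> 1

2; 3; 5; 1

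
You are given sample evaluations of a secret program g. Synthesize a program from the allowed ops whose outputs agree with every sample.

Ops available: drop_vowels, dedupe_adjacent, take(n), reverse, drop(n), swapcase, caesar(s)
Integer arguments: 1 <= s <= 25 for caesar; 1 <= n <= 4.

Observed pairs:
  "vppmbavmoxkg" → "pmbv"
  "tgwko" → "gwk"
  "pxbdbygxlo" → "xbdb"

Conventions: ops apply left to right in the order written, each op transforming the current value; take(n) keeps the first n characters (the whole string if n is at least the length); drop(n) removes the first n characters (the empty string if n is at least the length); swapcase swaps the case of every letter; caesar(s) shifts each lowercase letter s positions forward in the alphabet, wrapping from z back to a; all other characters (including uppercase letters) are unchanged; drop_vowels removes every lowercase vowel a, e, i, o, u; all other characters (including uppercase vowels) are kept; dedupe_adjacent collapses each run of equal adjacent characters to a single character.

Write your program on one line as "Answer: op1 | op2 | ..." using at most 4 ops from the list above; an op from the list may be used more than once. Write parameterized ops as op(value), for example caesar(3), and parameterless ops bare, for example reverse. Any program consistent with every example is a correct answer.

drop_vowels | dedupe_adjacent | drop(1) | take(4)

Check, running the answer program on each example:
  "vppmbavmoxkg" -> "vppmbvmxkg" -> "vpmbvmxkg" -> "pmbvmxkg" -> "pmbv"
  "tgwko" -> "tgwk" -> "tgwk" -> "gwk" -> "gwk"
  "pxbdbygxlo" -> "pxbdbygxl" -> "pxbdbygxl" -> "xbdbygxl" -> "xbdb"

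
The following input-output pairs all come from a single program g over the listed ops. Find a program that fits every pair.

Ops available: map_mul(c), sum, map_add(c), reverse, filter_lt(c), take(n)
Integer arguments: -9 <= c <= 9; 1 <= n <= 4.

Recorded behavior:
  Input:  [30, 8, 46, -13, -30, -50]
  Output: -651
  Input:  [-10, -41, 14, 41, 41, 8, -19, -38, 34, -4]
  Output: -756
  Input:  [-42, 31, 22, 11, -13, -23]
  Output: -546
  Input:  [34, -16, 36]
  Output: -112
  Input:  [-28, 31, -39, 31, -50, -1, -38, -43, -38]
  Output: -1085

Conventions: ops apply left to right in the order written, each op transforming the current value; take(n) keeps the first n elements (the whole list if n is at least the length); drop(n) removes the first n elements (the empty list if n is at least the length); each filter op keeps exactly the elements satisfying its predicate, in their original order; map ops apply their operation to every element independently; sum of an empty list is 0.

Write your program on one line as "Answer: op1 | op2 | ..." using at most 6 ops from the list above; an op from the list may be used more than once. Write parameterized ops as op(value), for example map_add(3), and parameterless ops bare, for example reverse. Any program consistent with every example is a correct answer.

filter_lt(-8) | take(4) | reverse | map_mul(7) | sum

Check, running the answer program on each example:
  [30, 8, 46, -13, -30, -50] -> [-13, -30, -50] -> [-13, -30, -50] -> [-50, -30, -13] -> [-350, -210, -91] -> -651
  [-10, -41, 14, 41, 41, 8, -19, -38, 34, -4] -> [-10, -41, -19, -38] -> [-10, -41, -19, -38] -> [-38, -19, -41, -10] -> [-266, -133, -287, -70] -> -756
  [-42, 31, 22, 11, -13, -23] -> [-42, -13, -23] -> [-42, -13, -23] -> [-23, -13, -42] -> [-161, -91, -294] -> -546
  [34, -16, 36] -> [-16] -> [-16] -> [-16] -> [-112] -> -112
  [-28, 31, -39, 31, -50, -1, -38, -43, -38] -> [-28, -39, -50, -38, -43, -38] -> [-28, -39, -50, -38] -> [-38, -50, -39, -28] -> [-266, -350, -273, -196] -> -1085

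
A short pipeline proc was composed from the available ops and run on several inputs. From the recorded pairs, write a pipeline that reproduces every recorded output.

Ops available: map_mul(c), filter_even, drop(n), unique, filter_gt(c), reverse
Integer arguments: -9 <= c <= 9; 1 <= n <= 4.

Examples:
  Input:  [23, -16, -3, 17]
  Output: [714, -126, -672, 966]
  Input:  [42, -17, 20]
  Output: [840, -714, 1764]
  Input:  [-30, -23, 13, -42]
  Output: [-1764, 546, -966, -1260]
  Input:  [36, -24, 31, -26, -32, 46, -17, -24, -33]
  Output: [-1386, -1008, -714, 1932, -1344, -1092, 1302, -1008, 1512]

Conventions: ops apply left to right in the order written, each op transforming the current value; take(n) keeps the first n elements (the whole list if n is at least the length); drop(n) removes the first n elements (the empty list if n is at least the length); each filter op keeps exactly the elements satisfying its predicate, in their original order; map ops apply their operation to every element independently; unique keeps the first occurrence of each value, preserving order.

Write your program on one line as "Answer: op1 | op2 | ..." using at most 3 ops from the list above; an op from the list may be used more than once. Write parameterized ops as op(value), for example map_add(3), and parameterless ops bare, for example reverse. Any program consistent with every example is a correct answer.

reverse | map_mul(7) | map_mul(6)

Check, running the answer program on each example:
  [23, -16, -3, 17] -> [17, -3, -16, 23] -> [119, -21, -112, 161] -> [714, -126, -672, 966]
  [42, -17, 20] -> [20, -17, 42] -> [140, -119, 294] -> [840, -714, 1764]
  [-30, -23, 13, -42] -> [-42, 13, -23, -30] -> [-294, 91, -161, -210] -> [-1764, 546, -966, -1260]
  [36, -24, 31, -26, -32, 46, -17, -24, -33] -> [-33, -24, -17, 46, -32, -26, 31, -24, 36] -> [-231, -168, -119, 322, -224, -182, 217, -168, 252] -> [-1386, -1008, -714, 1932, -1344, -1092, 1302, -1008, 1512]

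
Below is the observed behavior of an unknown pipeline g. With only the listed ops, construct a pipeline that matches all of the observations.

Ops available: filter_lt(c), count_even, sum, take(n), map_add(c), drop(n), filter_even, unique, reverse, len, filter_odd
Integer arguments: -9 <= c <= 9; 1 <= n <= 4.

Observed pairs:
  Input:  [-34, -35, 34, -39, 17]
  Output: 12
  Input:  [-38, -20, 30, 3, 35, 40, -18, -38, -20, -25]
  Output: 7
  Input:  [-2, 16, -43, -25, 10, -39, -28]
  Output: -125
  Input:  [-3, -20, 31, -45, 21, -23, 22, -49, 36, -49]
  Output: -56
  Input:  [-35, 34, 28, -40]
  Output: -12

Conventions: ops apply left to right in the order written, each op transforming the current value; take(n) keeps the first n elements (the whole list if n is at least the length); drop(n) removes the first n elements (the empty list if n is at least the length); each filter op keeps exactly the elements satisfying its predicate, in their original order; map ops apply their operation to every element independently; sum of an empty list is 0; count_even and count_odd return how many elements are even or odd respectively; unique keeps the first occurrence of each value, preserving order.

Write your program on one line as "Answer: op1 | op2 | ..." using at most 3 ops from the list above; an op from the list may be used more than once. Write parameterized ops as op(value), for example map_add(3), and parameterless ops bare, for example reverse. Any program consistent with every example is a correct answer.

drop(2) | sum

Check, running the answer program on each example:
  [-34, -35, 34, -39, 17] -> [34, -39, 17] -> 12
  [-38, -20, 30, 3, 35, 40, -18, -38, -20, -25] -> [30, 3, 35, 40, -18, -38, -20, -25] -> 7
  [-2, 16, -43, -25, 10, -39, -28] -> [-43, -25, 10, -39, -28] -> -125
  [-3, -20, 31, -45, 21, -23, 22, -49, 36, -49] -> [31, -45, 21, -23, 22, -49, 36, -49] -> -56
  [-35, 34, 28, -40] -> [28, -40] -> -12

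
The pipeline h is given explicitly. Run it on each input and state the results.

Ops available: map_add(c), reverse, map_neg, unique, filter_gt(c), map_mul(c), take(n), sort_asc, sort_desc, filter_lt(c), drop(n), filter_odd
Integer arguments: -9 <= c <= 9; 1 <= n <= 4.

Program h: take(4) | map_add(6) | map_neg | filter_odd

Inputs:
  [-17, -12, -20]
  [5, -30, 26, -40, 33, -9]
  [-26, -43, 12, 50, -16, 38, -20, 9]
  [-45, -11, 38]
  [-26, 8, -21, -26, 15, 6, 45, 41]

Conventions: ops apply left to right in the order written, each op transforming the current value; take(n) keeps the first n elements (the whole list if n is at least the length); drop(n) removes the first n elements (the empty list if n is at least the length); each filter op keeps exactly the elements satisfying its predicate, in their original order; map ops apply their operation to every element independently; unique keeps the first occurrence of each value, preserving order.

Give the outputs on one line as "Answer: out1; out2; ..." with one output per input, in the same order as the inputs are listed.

[11]; [-11]; [37]; [39, 5]; [15]

Execution, op by op:
  [-17, -12, -20] -> [-17, -12, -20] -> [-11, -6, -14] -> [11, 6, 14] -> [11]
  [5, -30, 26, -40, 33, -9] -> [5, -30, 26, -40] -> [11, -24, 32, -34] -> [-11, 24, -32, 34] -> [-11]
  [-26, -43, 12, 50, -16, 38, -20, 9] -> [-26, -43, 12, 50] -> [-20, -37, 18, 56] -> [20, 37, -18, -56] -> [37]
  [-45, -11, 38] -> [-45, -11, 38] -> [-39, -5, 44] -> [39, 5, -44] -> [39, 5]
  [-26, 8, -21, -26, 15, 6, 45, 41] -> [-26, 8, -21, -26] -> [-20, 14, -15, -20] -> [20, -14, 15, 20] -> [15]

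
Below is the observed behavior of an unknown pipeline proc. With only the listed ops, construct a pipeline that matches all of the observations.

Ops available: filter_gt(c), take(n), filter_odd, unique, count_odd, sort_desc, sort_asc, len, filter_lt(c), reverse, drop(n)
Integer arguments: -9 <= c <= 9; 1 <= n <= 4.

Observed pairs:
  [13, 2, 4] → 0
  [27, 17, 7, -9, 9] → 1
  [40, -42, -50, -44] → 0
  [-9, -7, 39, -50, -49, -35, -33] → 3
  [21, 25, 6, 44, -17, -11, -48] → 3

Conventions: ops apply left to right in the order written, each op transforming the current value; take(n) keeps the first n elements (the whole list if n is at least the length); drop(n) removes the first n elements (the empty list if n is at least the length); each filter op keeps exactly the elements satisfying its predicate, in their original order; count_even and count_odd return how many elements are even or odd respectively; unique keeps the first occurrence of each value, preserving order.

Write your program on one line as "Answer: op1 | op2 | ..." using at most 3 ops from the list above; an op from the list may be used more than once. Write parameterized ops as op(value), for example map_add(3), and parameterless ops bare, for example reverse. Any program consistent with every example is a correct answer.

drop(4) | len

Check, running the answer program on each example:
  [13, 2, 4] -> [] -> 0
  [27, 17, 7, -9, 9] -> [9] -> 1
  [40, -42, -50, -44] -> [] -> 0
  [-9, -7, 39, -50, -49, -35, -33] -> [-49, -35, -33] -> 3
  [21, 25, 6, 44, -17, -11, -48] -> [-17, -11, -48] -> 3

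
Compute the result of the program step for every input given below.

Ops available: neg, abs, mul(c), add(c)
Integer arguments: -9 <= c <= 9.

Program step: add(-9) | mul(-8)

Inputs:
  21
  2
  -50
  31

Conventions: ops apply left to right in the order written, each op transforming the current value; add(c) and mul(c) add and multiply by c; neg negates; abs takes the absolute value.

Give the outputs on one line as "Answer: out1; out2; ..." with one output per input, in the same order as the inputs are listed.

-96; 56; 472; -176

Execution, op by op:
  21 -> 12 -> -96
  2 -> -7 -> 56
  -50 -> -59 -> 472
  31 -> 22 -> -176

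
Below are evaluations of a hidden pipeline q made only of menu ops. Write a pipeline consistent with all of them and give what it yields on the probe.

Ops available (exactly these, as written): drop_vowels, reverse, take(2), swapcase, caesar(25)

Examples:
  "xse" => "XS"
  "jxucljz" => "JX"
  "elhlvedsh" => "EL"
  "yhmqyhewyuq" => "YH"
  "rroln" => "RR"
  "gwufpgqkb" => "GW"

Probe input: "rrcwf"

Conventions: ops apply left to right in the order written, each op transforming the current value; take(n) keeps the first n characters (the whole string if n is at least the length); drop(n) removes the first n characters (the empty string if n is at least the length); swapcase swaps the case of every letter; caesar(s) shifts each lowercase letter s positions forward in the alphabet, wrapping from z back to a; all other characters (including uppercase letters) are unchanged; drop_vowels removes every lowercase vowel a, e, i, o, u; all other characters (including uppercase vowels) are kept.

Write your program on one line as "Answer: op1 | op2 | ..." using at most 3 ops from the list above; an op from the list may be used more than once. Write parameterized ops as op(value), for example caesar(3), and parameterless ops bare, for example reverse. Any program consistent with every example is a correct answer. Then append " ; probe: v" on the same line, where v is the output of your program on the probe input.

swapcase | take(2) ; probe: "RR"

Check, running the answer program on each example:
  "xse" -> "XSE" -> "XS"
  "jxucljz" -> "JXUCLJZ" -> "JX"
  "elhlvedsh" -> "ELHLVEDSH" -> "EL"
  "yhmqyhewyuq" -> "YHMQYHEWYUQ" -> "YH"
  "rroln" -> "RROLN" -> "RR"
  "gwufpgqkb" -> "GWUFPGQKB" -> "GW"
  probe: "rrcwf" -> "RRCWF" -> "RR"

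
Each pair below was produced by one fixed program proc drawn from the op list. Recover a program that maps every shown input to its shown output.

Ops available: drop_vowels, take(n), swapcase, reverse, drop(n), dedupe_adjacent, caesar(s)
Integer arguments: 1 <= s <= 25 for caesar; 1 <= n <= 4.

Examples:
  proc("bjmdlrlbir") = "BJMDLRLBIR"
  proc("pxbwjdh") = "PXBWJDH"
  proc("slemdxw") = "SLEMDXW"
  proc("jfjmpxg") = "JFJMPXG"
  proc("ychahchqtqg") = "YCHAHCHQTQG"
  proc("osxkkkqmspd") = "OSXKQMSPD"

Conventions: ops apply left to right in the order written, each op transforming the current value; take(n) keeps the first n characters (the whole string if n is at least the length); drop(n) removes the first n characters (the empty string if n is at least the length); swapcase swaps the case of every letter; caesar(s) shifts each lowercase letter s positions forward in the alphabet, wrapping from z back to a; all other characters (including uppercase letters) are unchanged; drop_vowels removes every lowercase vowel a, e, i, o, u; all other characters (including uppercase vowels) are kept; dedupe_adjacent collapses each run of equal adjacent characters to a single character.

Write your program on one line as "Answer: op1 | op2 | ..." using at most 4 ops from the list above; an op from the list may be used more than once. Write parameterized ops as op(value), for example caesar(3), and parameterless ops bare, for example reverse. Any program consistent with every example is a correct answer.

reverse | dedupe_adjacent | swapcase | reverse

Check, running the answer program on each example:
  "bjmdlrlbir" -> "riblrldmjb" -> "riblrldmjb" -> "RIBLRLDMJB" -> "BJMDLRLBIR"
  "pxbwjdh" -> "hdjwbxp" -> "hdjwbxp" -> "HDJWBXP" -> "PXBWJDH"
  "slemdxw" -> "wxdmels" -> "wxdmels" -> "WXDMELS" -> "SLEMDXW"
  "jfjmpxg" -> "gxpmjfj" -> "gxpmjfj" -> "GXPMJFJ" -> "JFJMPXG"
  "ychahchqtqg" -> "gqtqhchahcy" -> "gqtqhchahcy" -> "GQTQHCHAHCY" -> "YCHAHCHQTQG"
  "osxkkkqmspd" -> "dpsmqkkkxso" -> "dpsmqkxso" -> "DPSMQKXSO" -> "OSXKQMSPD"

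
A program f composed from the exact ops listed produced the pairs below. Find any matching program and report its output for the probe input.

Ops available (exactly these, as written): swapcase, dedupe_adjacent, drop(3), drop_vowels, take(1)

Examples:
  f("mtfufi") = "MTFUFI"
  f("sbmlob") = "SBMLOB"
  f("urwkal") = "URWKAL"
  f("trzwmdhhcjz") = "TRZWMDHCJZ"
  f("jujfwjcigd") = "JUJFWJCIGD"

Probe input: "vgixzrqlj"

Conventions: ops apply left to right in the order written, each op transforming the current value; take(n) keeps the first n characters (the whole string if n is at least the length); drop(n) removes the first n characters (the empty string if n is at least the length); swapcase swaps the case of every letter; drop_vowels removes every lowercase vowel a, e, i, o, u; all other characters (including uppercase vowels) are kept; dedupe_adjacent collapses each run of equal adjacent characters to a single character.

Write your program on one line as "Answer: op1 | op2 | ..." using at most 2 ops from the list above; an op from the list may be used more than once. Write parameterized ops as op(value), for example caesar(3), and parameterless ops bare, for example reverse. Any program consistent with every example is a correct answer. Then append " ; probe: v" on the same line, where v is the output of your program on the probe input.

dedupe_adjacent | swapcase ; probe: "VGIXZRQLJ"

Check, running the answer program on each example:
  "mtfufi" -> "mtfufi" -> "MTFUFI"
  "sbmlob" -> "sbmlob" -> "SBMLOB"
  "urwkal" -> "urwkal" -> "URWKAL"
  "trzwmdhhcjz" -> "trzwmdhcjz" -> "TRZWMDHCJZ"
  "jujfwjcigd" -> "jujfwjcigd" -> "JUJFWJCIGD"
  probe: "vgixzrqlj" -> "vgixzrqlj" -> "VGIXZRQLJ"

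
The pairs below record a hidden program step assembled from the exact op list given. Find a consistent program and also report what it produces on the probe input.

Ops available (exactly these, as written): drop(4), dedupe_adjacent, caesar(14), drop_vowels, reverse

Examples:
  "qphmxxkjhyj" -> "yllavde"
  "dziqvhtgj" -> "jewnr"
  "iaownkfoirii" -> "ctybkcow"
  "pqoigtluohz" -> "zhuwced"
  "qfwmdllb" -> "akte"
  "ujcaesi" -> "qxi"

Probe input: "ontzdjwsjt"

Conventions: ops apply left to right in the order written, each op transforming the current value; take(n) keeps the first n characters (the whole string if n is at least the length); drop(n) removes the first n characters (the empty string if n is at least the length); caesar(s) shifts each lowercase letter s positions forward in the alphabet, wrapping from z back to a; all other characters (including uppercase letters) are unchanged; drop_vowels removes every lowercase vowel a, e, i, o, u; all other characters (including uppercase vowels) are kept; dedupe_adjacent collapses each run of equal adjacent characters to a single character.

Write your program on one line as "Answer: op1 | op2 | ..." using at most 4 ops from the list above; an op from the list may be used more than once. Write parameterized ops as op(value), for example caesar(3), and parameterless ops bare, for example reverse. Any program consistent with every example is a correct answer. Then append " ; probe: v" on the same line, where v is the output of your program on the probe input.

reverse | caesar(14) | drop(4) ; probe: "xrnhbc"

Check, running the answer program on each example:
  "qphmxxkjhyj" -> "jyhjkxxmhpq" -> "xmvxyllavde" -> "yllavde"
  "dziqvhtgj" -> "jgthvqizd" -> "xuhvjewnr" -> "jewnr"
  "iaownkfoirii" -> "iiriofknwoai" -> "wwfwctybkcow" -> "ctybkcow"
  "pqoigtluohz" -> "zhoultgioqp" -> "nvcizhuwced" -> "zhuwced"
  "qfwmdllb" -> "blldmwfq" -> "pzzrakte" -> "akte"
  "ujcaesi" -> "iseacju" -> "wgsoqxi" -> "qxi"
  probe: "ontzdjwsjt" -> "tjswjdztno" -> "hxgkxrnhbc" -> "xrnhbc"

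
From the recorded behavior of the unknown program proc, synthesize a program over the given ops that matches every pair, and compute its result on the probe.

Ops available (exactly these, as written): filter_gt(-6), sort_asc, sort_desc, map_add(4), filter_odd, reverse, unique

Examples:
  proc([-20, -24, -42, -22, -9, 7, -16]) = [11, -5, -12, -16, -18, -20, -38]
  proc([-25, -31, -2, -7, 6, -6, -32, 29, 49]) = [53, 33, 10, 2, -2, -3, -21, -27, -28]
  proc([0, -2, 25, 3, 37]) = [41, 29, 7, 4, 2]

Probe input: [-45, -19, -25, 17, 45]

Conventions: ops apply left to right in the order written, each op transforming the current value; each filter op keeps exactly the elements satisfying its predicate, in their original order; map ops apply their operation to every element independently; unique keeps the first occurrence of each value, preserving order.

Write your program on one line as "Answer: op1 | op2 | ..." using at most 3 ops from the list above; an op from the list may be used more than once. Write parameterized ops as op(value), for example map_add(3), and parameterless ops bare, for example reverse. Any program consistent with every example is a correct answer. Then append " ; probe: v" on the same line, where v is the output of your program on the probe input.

map_add(4) | sort_asc | sort_desc ; probe: [49, 21, -15, -21, -41]

Check, running the answer program on each example:
  [-20, -24, -42, -22, -9, 7, -16] -> [-16, -20, -38, -18, -5, 11, -12] -> [-38, -20, -18, -16, -12, -5, 11] -> [11, -5, -12, -16, -18, -20, -38]
  [-25, -31, -2, -7, 6, -6, -32, 29, 49] -> [-21, -27, 2, -3, 10, -2, -28, 33, 53] -> [-28, -27, -21, -3, -2, 2, 10, 33, 53] -> [53, 33, 10, 2, -2, -3, -21, -27, -28]
  [0, -2, 25, 3, 37] -> [4, 2, 29, 7, 41] -> [2, 4, 7, 29, 41] -> [41, 29, 7, 4, 2]
  probe: [-45, -19, -25, 17, 45] -> [-41, -15, -21, 21, 49] -> [-41, -21, -15, 21, 49] -> [49, 21, -15, -21, -41]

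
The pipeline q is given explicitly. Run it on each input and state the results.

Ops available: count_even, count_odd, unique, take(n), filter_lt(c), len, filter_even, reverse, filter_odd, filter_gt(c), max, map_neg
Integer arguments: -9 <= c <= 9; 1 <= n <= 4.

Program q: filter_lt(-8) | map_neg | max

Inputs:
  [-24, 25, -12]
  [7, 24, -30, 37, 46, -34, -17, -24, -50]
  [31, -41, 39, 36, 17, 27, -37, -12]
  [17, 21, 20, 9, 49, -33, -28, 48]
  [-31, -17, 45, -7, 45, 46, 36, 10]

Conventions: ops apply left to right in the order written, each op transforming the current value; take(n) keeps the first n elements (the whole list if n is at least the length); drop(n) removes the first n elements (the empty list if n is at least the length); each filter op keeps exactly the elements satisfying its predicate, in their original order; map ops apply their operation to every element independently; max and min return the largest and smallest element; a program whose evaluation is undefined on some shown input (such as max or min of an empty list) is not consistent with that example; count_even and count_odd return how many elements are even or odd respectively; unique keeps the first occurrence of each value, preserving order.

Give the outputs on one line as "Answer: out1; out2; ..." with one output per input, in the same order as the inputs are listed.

Execution, op by op:
  [-24, 25, -12] -> [-24, -12] -> [24, 12] -> 24
  [7, 24, -30, 37, 46, -34, -17, -24, -50] -> [-30, -34, -17, -24, -50] -> [30, 34, 17, 24, 50] -> 50
  [31, -41, 39, 36, 17, 27, -37, -12] -> [-41, -37, -12] -> [41, 37, 12] -> 41
  [17, 21, 20, 9, 49, -33, -28, 48] -> [-33, -28] -> [33, 28] -> 33
  [-31, -17, 45, -7, 45, 46, 36, 10] -> [-31, -17] -> [31, 17] -> 31

24; 50; 41; 33; 31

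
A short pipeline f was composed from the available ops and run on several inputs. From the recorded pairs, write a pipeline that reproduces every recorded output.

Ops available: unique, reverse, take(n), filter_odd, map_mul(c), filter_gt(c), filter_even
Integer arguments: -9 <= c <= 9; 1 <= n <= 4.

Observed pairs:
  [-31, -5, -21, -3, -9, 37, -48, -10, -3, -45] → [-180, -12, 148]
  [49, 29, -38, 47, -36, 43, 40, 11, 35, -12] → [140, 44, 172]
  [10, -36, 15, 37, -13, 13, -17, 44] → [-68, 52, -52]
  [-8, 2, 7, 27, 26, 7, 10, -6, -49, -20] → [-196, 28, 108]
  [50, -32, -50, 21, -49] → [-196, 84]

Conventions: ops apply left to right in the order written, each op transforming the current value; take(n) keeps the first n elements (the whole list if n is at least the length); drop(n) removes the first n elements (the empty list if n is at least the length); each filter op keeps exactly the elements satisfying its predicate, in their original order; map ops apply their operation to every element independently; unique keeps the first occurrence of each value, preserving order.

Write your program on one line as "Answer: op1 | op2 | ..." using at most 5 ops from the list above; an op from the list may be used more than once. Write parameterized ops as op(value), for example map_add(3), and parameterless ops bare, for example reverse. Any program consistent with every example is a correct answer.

filter_odd | map_mul(4) | reverse | take(3)

Check, running the answer program on each example:
  [-31, -5, -21, -3, -9, 37, -48, -10, -3, -45] -> [-31, -5, -21, -3, -9, 37, -3, -45] -> [-124, -20, -84, -12, -36, 148, -12, -180] -> [-180, -12, 148, -36, -12, -84, -20, -124] -> [-180, -12, 148]
  [49, 29, -38, 47, -36, 43, 40, 11, 35, -12] -> [49, 29, 47, 43, 11, 35] -> [196, 116, 188, 172, 44, 140] -> [140, 44, 172, 188, 116, 196] -> [140, 44, 172]
  [10, -36, 15, 37, -13, 13, -17, 44] -> [15, 37, -13, 13, -17] -> [60, 148, -52, 52, -68] -> [-68, 52, -52, 148, 60] -> [-68, 52, -52]
  [-8, 2, 7, 27, 26, 7, 10, -6, -49, -20] -> [7, 27, 7, -49] -> [28, 108, 28, -196] -> [-196, 28, 108, 28] -> [-196, 28, 108]
  [50, -32, -50, 21, -49] -> [21, -49] -> [84, -196] -> [-196, 84] -> [-196, 84]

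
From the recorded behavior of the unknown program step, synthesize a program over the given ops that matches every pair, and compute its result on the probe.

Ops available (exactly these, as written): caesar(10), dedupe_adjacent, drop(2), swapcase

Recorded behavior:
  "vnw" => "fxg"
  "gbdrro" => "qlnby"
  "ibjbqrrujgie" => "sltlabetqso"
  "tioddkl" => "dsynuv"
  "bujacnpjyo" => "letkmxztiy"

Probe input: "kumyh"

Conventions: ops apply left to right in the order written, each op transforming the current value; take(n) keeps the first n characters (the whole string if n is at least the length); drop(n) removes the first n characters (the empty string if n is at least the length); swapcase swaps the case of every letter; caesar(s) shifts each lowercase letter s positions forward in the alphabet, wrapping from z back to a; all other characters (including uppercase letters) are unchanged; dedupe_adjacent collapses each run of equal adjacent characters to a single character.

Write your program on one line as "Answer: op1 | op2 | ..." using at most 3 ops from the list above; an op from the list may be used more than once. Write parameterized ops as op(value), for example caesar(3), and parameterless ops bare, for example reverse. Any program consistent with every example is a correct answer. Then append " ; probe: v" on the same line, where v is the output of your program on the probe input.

caesar(10) | dedupe_adjacent ; probe: "uewir"

Check, running the answer program on each example:
  "vnw" -> "fxg" -> "fxg"
  "gbdrro" -> "qlnbby" -> "qlnby"
  "ibjbqrrujgie" -> "sltlabbetqso" -> "sltlabetqso"
  "tioddkl" -> "dsynnuv" -> "dsynuv"
  "bujacnpjyo" -> "letkmxztiy" -> "letkmxztiy"
  probe: "kumyh" -> "uewir" -> "uewir"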